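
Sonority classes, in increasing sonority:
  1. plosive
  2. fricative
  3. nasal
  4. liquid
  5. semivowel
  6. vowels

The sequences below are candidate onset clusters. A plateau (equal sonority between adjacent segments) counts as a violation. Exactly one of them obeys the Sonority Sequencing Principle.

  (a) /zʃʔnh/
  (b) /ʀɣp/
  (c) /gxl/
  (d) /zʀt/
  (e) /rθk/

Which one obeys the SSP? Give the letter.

(a) sonority 2-2-1-3-2: ill-formed.
(b) sonority 4-2-1: ill-formed.
(c) sonority 1-2-4: well-formed.
(d) sonority 2-4-1: ill-formed.
(e) sonority 4-2-1: ill-formed.

c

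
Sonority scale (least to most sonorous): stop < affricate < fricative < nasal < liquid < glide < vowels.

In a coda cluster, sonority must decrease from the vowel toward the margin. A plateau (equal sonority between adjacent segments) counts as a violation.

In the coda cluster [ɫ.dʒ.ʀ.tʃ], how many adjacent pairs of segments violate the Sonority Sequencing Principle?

1

/ɫ/ — liquid, sonority 5.
/dʒ/ — affricate, sonority 2.
/ʀ/ — liquid, sonority 5.
/tʃ/ — affricate, sonority 2.
/ɫ/→/dʒ/: 5→2 (falls) — ok.
/dʒ/→/ʀ/: 2→5 (does not fall) — violation.
/ʀ/→/tʃ/: 5→2 (falls) — ok.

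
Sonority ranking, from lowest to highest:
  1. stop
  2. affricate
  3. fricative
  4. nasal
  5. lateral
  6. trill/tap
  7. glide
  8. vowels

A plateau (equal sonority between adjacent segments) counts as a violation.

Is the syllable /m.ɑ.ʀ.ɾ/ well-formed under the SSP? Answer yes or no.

no

Onset: /m/ is a nasal (sonority 4); then the nucleus /ɑ/ (sonority 8).
Onset profile 4-8 — rises to the nucleus.
Coda: /ʀ/ is a trill/tap (sonority 6), /ɾ/ is a trill/tap (sonority 6).
Coda profile 8-6-6 — does not strictly fall throughout.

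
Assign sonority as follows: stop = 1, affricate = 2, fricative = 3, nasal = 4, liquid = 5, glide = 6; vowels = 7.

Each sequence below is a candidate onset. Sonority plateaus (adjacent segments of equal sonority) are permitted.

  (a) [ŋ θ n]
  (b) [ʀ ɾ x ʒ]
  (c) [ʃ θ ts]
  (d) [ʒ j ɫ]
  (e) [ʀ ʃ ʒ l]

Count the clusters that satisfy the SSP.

0

(a) 4-3-4 → violates
(b) 5-5-3-3 → violates
(c) 3-3-2 → violates
(d) 3-6-5 → violates
(e) 5-3-3-5 → violates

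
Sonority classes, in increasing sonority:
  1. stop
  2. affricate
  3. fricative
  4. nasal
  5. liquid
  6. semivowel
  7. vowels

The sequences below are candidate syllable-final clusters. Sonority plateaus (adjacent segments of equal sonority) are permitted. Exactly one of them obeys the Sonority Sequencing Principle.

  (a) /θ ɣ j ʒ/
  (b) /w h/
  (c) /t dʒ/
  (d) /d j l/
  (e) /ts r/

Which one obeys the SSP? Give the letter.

(a) 3-3-6-3 → violates
(b) 6-3 → obeys
(c) 1-2 → violates
(d) 1-6-5 → violates
(e) 2-5 → violates

b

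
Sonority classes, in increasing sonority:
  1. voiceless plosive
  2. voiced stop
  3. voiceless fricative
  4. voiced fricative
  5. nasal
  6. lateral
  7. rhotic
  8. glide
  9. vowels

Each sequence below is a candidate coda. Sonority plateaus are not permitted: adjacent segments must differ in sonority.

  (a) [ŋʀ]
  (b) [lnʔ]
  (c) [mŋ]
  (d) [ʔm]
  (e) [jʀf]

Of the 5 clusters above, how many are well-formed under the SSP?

(a) sonority 5-7: ill-formed.
(b) sonority 6-5-1: well-formed.
(c) sonority 5-5: ill-formed.
(d) sonority 1-5: ill-formed.
(e) sonority 8-7-3: well-formed.

2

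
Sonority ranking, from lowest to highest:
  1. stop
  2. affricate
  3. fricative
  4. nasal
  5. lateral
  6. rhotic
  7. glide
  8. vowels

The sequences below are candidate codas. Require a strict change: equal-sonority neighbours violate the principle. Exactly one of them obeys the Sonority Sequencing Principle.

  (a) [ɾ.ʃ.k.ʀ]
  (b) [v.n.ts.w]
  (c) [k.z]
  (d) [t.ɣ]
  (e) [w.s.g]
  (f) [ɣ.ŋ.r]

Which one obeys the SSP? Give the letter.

e

(a) sonority 6-3-1-6: ill-formed.
(b) sonority 3-4-2-7: ill-formed.
(c) sonority 1-3: ill-formed.
(d) sonority 1-3: ill-formed.
(e) sonority 7-3-1: well-formed.
(f) sonority 3-4-6: ill-formed.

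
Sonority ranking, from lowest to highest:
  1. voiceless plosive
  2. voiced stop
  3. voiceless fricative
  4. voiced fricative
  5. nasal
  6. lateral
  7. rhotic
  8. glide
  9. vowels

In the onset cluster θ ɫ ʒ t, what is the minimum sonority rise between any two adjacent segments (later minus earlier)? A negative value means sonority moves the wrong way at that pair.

-3

/θ/ is a voiceless fricative (sonority 3).
/ɫ/ is a lateral (sonority 6).
/ʒ/ is a voiced fricative (sonority 4).
/t/ is a voiceless plosive (sonority 1).
/θ/→/ɫ/: change +3.
/ɫ/→/ʒ/: change -2.
/ʒ/→/t/: change -3.
Minimum = -3.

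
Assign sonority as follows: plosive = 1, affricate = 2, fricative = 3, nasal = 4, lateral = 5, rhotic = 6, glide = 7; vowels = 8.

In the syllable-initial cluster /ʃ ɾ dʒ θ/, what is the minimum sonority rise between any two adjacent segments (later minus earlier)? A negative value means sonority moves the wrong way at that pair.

-4

/ʃ/ is a fricative (sonority 3).
/ɾ/ is a rhotic (sonority 6).
/dʒ/ is an affricate (sonority 2).
/θ/ is a fricative (sonority 3).
/ʃ/→/ɾ/: change +3.
/ɾ/→/dʒ/: change -4.
/dʒ/→/θ/: change +1.
Minimum = -4.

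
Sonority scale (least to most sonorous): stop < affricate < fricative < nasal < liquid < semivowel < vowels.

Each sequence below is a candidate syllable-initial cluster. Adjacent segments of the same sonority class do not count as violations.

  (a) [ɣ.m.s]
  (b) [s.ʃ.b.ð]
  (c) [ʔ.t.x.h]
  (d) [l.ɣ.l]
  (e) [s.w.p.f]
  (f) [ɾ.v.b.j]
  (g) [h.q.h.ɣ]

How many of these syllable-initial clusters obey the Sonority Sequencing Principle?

(a) 3-4-3 → violates
(b) 3-3-1-3 → violates
(c) 1-1-3-3 → obeys
(d) 5-3-5 → violates
(e) 3-6-1-3 → violates
(f) 5-3-1-6 → violates
(g) 3-1-3-3 → violates

1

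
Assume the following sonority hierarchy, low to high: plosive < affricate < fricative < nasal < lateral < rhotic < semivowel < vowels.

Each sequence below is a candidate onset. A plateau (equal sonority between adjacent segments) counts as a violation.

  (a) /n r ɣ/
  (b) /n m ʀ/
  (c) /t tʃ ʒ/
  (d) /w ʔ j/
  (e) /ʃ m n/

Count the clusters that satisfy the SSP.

(a) /n r ɣ/: profile 4-6-3 — violates.
(b) /n m ʀ/: profile 4-4-6 — violates.
(c) /t tʃ ʒ/: profile 1-2-3 — obeys.
(d) /w ʔ j/: profile 7-1-7 — violates.
(e) /ʃ m n/: profile 3-4-4 — violates.

1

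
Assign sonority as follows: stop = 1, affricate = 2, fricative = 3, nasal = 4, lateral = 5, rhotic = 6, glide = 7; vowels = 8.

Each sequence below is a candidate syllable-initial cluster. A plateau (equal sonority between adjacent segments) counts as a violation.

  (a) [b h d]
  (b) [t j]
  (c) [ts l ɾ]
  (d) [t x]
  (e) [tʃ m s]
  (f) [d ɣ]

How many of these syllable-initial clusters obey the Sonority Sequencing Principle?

4

(a) 1-3-1 → violates
(b) 1-7 → obeys
(c) 2-5-6 → obeys
(d) 1-3 → obeys
(e) 2-4-3 → violates
(f) 1-3 → obeys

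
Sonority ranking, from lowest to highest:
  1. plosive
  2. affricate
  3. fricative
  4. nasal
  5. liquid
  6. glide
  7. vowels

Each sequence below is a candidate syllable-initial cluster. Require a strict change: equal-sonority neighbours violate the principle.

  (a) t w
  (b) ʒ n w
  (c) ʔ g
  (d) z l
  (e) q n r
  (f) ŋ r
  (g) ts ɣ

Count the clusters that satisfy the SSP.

(a) 1-6 → obeys
(b) 3-4-6 → obeys
(c) 1-1 → violates
(d) 3-5 → obeys
(e) 1-4-5 → obeys
(f) 4-5 → obeys
(g) 2-3 → obeys

6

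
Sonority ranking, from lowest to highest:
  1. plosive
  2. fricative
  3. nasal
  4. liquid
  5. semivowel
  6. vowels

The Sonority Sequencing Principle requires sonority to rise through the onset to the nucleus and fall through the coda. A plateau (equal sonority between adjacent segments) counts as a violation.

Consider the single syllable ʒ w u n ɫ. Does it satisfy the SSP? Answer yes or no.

Onset: /ʒ/ is a fricative (sonority 2), /w/ is a semivowel (sonority 5); then the nucleus /u/ (sonority 6).
Onset profile 2-5-6 — rises to the nucleus.
Coda: /n/ is a nasal (sonority 3), /ɫ/ is a liquid (sonority 4).
Coda profile 6-3-4 — does not strictly fall throughout.

no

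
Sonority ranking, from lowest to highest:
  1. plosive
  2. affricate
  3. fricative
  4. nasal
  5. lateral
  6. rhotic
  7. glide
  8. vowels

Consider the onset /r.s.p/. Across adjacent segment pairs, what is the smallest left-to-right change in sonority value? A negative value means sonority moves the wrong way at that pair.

/r/ is a rhotic (sonority 6).
/s/ is a fricative (sonority 3).
/p/ is a plosive (sonority 1).
/r/→/s/: change -3.
/s/→/p/: change -2.
Minimum = -3.

-3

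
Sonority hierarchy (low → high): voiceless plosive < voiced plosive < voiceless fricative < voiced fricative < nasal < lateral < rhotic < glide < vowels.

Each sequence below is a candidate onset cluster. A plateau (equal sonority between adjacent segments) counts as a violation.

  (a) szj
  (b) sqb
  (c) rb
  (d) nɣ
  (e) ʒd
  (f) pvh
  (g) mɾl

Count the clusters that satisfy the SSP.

(a) sonority 3-4-8: well-formed.
(b) sonority 3-1-2: ill-formed.
(c) sonority 7-2: ill-formed.
(d) sonority 5-4: ill-formed.
(e) sonority 4-2: ill-formed.
(f) sonority 1-4-3: ill-formed.
(g) sonority 5-7-6: ill-formed.

1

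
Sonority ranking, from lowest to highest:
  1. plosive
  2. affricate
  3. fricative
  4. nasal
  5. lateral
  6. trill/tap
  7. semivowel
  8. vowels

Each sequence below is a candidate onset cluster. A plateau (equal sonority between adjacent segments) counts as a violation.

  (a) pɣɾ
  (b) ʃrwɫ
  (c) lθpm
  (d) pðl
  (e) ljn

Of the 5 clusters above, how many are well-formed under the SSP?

(a) 1-3-6 → obeys
(b) 3-6-7-5 → violates
(c) 5-3-1-4 → violates
(d) 1-3-5 → obeys
(e) 5-7-4 → violates

2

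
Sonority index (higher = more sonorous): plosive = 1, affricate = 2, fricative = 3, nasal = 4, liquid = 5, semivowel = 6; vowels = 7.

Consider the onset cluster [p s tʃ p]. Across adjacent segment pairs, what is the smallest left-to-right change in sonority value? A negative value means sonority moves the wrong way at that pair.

-1

/p/ — plosive, sonority 1.
/s/ — fricative, sonority 3.
/tʃ/ — affricate, sonority 2.
/p/ — plosive, sonority 1.
/p/→/s/: change +2.
/s/→/tʃ/: change -1.
/tʃ/→/p/: change -1.
Minimum = -1.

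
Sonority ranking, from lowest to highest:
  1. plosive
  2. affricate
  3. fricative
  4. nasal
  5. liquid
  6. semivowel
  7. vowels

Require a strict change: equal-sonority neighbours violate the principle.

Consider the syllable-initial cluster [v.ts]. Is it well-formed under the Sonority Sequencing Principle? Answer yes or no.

/v/ is a fricative (sonority 3).
/ts/ is an affricate (sonority 2).
The profile is 3-2. Between /v/ (3) and /ts/ (2) sonority does not rise, so the cluster violates the SSP.

no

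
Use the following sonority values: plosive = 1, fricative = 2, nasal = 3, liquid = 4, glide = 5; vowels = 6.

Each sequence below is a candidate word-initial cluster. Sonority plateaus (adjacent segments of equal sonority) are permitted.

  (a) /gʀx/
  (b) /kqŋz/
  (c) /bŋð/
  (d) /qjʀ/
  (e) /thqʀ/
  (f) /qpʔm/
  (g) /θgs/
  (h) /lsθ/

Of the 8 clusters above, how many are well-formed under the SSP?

1

(a) /gʀx/: profile 1-4-2 — violates.
(b) /kqŋz/: profile 1-1-3-2 — violates.
(c) /bŋð/: profile 1-3-2 — violates.
(d) /qjʀ/: profile 1-5-4 — violates.
(e) /thqʀ/: profile 1-2-1-4 — violates.
(f) /qpʔm/: profile 1-1-1-3 — obeys.
(g) /θgs/: profile 2-1-2 — violates.
(h) /lsθ/: profile 4-2-2 — violates.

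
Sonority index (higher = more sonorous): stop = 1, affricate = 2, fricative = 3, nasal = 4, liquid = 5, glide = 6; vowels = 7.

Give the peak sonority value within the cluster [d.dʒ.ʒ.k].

3

/d/ — stop, sonority 1.
/dʒ/ — affricate, sonority 2.
/ʒ/ — fricative, sonority 3.
/k/ — stop, sonority 1.
The maximum is 3.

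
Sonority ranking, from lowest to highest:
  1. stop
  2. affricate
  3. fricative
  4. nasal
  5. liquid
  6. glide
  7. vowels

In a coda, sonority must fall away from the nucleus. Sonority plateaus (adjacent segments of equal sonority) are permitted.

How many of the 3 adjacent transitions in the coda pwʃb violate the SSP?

1

/p/ is a stop (sonority 1).
/w/ is a glide (sonority 6).
/ʃ/ is a fricative (sonority 3).
/b/ is a stop (sonority 1).
/p/→/w/: 1→6 (does not fall) — violation.
/w/→/ʃ/: 6→3 (falls) — ok.
/ʃ/→/b/: 3→1 (falls) — ok.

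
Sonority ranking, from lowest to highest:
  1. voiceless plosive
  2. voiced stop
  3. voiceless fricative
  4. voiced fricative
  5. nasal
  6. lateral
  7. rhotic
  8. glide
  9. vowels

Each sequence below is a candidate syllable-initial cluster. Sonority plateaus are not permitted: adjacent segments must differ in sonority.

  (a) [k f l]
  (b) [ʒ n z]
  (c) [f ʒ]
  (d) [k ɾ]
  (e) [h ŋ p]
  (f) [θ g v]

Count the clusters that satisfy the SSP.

3

(a) [k f l]: profile 1-3-6 — obeys.
(b) [ʒ n z]: profile 4-5-4 — violates.
(c) [f ʒ]: profile 3-4 — obeys.
(d) [k ɾ]: profile 1-7 — obeys.
(e) [h ŋ p]: profile 3-5-1 — violates.
(f) [θ g v]: profile 3-2-4 — violates.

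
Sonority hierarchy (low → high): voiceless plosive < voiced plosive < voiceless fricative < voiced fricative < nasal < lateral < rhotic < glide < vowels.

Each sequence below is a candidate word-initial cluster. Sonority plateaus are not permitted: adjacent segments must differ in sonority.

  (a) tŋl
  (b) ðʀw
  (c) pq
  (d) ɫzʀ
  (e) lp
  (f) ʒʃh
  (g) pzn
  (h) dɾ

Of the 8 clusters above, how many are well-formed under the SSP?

(a) 1-5-6 → obeys
(b) 4-7-8 → obeys
(c) 1-1 → violates
(d) 6-4-7 → violates
(e) 6-1 → violates
(f) 4-3-3 → violates
(g) 1-4-5 → obeys
(h) 2-7 → obeys

4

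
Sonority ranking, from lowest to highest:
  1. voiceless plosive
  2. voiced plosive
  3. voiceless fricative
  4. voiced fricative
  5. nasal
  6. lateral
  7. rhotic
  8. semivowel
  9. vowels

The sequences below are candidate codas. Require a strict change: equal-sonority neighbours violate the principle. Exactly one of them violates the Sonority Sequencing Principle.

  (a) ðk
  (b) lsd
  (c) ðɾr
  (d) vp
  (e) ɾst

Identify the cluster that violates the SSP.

(a) ðk: profile 4-1 — obeys.
(b) lsd: profile 6-3-2 — obeys.
(c) ðɾr: profile 4-7-7 — violates.
(d) vp: profile 4-1 — obeys.
(e) ɾst: profile 7-3-1 — obeys.

c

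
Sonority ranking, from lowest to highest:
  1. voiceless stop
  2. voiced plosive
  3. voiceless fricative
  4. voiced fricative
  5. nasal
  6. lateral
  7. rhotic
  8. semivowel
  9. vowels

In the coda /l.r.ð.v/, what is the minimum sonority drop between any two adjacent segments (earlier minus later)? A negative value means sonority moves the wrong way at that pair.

-1

/l/ — lateral, sonority 6.
/r/ — rhotic, sonority 7.
/ð/ — voiced fricative, sonority 4.
/v/ — voiced fricative, sonority 4.
/l/→/r/: change -1.
/r/→/ð/: change +3.
/ð/→/v/: change +0.
Minimum = -1.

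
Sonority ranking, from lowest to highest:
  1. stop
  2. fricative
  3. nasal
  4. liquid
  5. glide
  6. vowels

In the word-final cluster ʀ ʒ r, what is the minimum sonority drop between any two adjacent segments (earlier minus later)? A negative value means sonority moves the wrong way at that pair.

/ʀ/ is a liquid (sonority 4).
/ʒ/ is a fricative (sonority 2).
/r/ is a liquid (sonority 4).
/ʀ/→/ʒ/: change +2.
/ʒ/→/r/: change -2.
Minimum = -2.

-2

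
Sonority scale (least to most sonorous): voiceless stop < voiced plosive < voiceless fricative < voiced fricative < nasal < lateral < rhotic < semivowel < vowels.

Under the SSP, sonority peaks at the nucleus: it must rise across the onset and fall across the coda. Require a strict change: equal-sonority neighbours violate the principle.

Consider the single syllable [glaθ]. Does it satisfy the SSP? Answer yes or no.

Onset: /g/ is a voiced plosive (sonority 2), /l/ is a lateral (sonority 6); then the nucleus /a/ (sonority 9).
Onset profile 2-6-9 — rises to the nucleus.
Coda: /θ/ is a voiceless fricative (sonority 3).
Coda profile 9-3 — falls from the nucleus.

yes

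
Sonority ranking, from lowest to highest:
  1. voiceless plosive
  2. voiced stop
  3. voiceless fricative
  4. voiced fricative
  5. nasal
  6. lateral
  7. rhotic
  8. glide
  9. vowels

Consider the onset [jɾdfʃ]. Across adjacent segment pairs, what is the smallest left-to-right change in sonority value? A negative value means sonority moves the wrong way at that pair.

/j/ is a glide (sonority 8).
/ɾ/ is a rhotic (sonority 7).
/d/ is a voiced stop (sonority 2).
/f/ is a voiceless fricative (sonority 3).
/ʃ/ is a voiceless fricative (sonority 3).
/j/→/ɾ/: change -1.
/ɾ/→/d/: change -5.
/d/→/f/: change +1.
/f/→/ʃ/: change +0.
Minimum = -5.

-5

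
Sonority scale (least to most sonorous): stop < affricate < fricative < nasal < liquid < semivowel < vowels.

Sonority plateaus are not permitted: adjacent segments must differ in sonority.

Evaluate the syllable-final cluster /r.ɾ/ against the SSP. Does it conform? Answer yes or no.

/r/: liquid = 5.
/ɾ/: liquid = 5.
The profile is 5-5. Between /r/ (5) and /ɾ/ (5) sonority does not fall, so the cluster violates the SSP.

no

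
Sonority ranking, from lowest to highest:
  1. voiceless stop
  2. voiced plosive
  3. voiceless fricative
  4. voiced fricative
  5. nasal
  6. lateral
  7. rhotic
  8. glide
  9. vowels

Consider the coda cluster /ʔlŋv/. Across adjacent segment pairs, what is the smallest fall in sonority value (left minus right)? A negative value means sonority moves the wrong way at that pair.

/ʔ/ — voiceless stop, sonority 1.
/l/ — lateral, sonority 6.
/ŋ/ — nasal, sonority 5.
/v/ — voiced fricative, sonority 4.
/ʔ/→/l/: change -5.
/l/→/ŋ/: change +1.
/ŋ/→/v/: change +1.
Minimum = -5.

-5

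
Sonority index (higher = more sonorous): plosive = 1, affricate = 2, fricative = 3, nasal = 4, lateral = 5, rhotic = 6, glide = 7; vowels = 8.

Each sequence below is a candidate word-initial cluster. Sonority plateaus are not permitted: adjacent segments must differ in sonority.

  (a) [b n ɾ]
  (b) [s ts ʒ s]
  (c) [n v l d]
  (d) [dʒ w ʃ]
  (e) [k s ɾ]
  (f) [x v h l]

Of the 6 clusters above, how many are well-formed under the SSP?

(a) [b n ɾ]: profile 1-4-6 — obeys.
(b) [s ts ʒ s]: profile 3-2-3-3 — violates.
(c) [n v l d]: profile 4-3-5-1 — violates.
(d) [dʒ w ʃ]: profile 2-7-3 — violates.
(e) [k s ɾ]: profile 1-3-6 — obeys.
(f) [x v h l]: profile 3-3-3-5 — violates.

2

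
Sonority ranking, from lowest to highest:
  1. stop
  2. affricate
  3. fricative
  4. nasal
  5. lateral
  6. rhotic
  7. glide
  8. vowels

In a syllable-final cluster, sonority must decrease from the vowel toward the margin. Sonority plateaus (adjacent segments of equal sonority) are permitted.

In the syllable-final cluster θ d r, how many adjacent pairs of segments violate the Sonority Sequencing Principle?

1

/θ/ is a fricative (sonority 3).
/d/ is a stop (sonority 1).
/r/ is a rhotic (sonority 6).
/θ/→/d/: 3→1 (falls) — ok.
/d/→/r/: 1→6 (does not fall) — violation.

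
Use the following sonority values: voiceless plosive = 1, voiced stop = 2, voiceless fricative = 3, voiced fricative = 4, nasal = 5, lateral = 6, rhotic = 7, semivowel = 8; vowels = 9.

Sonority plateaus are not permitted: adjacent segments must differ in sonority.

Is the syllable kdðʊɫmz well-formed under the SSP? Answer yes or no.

yes

Onset: /k/ is a voiceless plosive (sonority 1), /d/ is a voiced stop (sonority 2), /ð/ is a voiced fricative (sonority 4); then the nucleus /ʊ/ (sonority 9).
Onset profile 1-2-4-9 — rises to the nucleus.
Coda: /ɫ/ is a lateral (sonority 6), /m/ is a nasal (sonority 5), /z/ is a voiced fricative (sonority 4).
Coda profile 9-6-5-4 — falls from the nucleus.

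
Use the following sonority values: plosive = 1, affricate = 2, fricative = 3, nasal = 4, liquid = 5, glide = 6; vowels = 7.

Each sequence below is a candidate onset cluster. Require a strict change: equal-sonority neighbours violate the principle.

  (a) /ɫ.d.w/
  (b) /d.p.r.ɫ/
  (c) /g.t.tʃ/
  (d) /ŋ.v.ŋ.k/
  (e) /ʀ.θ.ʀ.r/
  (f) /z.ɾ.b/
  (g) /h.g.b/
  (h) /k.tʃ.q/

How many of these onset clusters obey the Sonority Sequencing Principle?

(a) 5-1-6 → violates
(b) 1-1-5-5 → violates
(c) 1-1-2 → violates
(d) 4-3-4-1 → violates
(e) 5-3-5-5 → violates
(f) 3-5-1 → violates
(g) 3-1-1 → violates
(h) 1-2-1 → violates

0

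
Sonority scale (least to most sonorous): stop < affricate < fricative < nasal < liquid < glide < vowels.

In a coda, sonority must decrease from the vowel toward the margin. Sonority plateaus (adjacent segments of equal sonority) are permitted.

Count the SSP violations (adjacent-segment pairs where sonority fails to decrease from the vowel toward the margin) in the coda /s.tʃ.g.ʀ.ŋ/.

/s/ is a fricative (sonority 3).
/tʃ/ is an affricate (sonority 2).
/g/ is a stop (sonority 1).
/ʀ/ is a liquid (sonority 5).
/ŋ/ is a nasal (sonority 4).
/s/→/tʃ/: 3→2 (falls) — ok.
/tʃ/→/g/: 2→1 (falls) — ok.
/g/→/ʀ/: 1→5 (does not fall) — violation.
/ʀ/→/ŋ/: 5→4 (falls) — ok.

1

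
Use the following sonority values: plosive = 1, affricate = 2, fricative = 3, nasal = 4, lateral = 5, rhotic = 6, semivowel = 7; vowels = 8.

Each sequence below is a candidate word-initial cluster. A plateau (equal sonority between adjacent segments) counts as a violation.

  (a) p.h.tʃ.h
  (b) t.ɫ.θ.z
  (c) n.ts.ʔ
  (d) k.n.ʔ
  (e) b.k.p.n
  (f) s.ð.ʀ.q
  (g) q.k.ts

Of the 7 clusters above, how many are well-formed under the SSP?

0

(a) 1-3-2-3 → violates
(b) 1-5-3-3 → violates
(c) 4-2-1 → violates
(d) 1-4-1 → violates
(e) 1-1-1-4 → violates
(f) 3-3-6-1 → violates
(g) 1-1-2 → violates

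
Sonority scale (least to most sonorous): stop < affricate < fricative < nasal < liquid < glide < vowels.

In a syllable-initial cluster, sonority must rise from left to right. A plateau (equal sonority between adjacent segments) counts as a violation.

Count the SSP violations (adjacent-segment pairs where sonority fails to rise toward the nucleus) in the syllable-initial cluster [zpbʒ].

/z/ — fricative, sonority 3.
/p/ — stop, sonority 1.
/b/ — stop, sonority 1.
/ʒ/ — fricative, sonority 3.
/z/→/p/: 3→1 (does not rise) — violation.
/p/→/b/: 1→1 (plateau) — violation.
/b/→/ʒ/: 1→3 (rises) — ok.

2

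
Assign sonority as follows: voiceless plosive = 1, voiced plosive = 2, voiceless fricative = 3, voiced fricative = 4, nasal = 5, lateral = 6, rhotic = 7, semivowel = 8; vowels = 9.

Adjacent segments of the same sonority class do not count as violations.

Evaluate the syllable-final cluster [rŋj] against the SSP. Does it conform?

/r/ is a rhotic (sonority 7).
/ŋ/ is a nasal (sonority 5).
/j/ is a semivowel (sonority 8).
The profile is 7-5-8. Between /ŋ/ (5) and /j/ (8) sonority does not fall, so the cluster violates the SSP.

no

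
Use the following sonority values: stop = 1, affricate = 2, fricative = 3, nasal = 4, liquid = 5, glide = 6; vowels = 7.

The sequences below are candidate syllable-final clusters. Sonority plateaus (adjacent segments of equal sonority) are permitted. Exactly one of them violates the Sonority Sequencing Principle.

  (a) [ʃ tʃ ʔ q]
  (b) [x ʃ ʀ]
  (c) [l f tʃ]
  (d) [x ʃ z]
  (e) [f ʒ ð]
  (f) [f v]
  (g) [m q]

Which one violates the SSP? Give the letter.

(a) [ʃ tʃ ʔ q]: profile 3-2-1-1 — obeys.
(b) [x ʃ ʀ]: profile 3-3-5 — violates.
(c) [l f tʃ]: profile 5-3-2 — obeys.
(d) [x ʃ z]: profile 3-3-3 — obeys.
(e) [f ʒ ð]: profile 3-3-3 — obeys.
(f) [f v]: profile 3-3 — obeys.
(g) [m q]: profile 4-1 — obeys.

b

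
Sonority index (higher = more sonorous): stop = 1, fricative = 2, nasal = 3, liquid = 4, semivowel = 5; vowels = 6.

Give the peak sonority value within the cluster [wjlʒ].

/w/: semivowel = 5.
/j/: semivowel = 5.
/l/: liquid = 4.
/ʒ/: fricative = 2.
The maximum is 5.

5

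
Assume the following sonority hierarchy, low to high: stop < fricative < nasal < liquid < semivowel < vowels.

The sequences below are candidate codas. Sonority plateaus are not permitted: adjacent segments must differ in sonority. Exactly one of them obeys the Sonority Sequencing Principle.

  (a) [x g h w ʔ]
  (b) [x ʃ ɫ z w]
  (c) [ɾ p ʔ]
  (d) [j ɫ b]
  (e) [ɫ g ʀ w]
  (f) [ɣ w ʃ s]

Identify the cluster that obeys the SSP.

(a) [x g h w ʔ]: profile 2-1-2-5-1 — violates.
(b) [x ʃ ɫ z w]: profile 2-2-4-2-5 — violates.
(c) [ɾ p ʔ]: profile 4-1-1 — violates.
(d) [j ɫ b]: profile 5-4-1 — obeys.
(e) [ɫ g ʀ w]: profile 4-1-4-5 — violates.
(f) [ɣ w ʃ s]: profile 2-5-2-2 — violates.

d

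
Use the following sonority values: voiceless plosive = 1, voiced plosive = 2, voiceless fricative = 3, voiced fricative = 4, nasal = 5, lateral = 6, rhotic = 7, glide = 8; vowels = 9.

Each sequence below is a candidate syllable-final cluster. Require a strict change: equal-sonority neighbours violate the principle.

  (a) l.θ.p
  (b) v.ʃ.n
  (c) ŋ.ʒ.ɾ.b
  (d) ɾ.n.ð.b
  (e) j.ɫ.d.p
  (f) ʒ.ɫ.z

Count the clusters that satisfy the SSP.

(a) 6-3-1 → obeys
(b) 4-3-5 → violates
(c) 5-4-7-2 → violates
(d) 7-5-4-2 → obeys
(e) 8-6-2-1 → obeys
(f) 4-6-4 → violates

3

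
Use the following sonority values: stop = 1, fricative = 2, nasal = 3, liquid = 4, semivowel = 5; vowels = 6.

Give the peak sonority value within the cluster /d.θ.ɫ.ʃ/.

/d/ is a stop (sonority 1).
/θ/ is a fricative (sonority 2).
/ɫ/ is a liquid (sonority 4).
/ʃ/ is a fricative (sonority 2).
The maximum is 4.

4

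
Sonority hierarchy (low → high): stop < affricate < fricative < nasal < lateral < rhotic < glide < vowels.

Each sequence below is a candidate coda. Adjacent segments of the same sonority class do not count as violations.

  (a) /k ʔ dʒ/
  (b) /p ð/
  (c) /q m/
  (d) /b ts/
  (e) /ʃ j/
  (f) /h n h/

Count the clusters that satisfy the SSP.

(a) 1-1-2 → violates
(b) 1-3 → violates
(c) 1-4 → violates
(d) 1-2 → violates
(e) 3-7 → violates
(f) 3-4-3 → violates

0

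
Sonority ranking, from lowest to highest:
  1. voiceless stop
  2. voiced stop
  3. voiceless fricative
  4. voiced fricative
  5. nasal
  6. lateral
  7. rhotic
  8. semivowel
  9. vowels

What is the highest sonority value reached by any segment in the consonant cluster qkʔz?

4

/q/: voiceless stop = 1.
/k/: voiceless stop = 1.
/ʔ/: voiceless stop = 1.
/z/: voiced fricative = 4.
The maximum is 4.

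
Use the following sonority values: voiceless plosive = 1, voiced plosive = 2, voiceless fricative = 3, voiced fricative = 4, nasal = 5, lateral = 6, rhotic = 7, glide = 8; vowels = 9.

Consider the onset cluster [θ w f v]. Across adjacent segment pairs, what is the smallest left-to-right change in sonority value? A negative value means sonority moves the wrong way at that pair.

/θ/: voiceless fricative = 3.
/w/: glide = 8.
/f/: voiceless fricative = 3.
/v/: voiced fricative = 4.
/θ/→/w/: change +5.
/w/→/f/: change -5.
/f/→/v/: change +1.
Minimum = -5.

-5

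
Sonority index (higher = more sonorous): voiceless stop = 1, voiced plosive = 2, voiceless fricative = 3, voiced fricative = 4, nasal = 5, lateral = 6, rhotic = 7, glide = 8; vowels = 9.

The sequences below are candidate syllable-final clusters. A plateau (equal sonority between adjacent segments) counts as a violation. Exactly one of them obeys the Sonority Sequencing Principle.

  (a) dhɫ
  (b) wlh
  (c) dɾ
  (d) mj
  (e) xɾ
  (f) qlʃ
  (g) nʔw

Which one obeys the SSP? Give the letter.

b

(a) sonority 2-3-6: ill-formed.
(b) sonority 8-6-3: well-formed.
(c) sonority 2-7: ill-formed.
(d) sonority 5-8: ill-formed.
(e) sonority 3-7: ill-formed.
(f) sonority 1-6-3: ill-formed.
(g) sonority 5-1-8: ill-formed.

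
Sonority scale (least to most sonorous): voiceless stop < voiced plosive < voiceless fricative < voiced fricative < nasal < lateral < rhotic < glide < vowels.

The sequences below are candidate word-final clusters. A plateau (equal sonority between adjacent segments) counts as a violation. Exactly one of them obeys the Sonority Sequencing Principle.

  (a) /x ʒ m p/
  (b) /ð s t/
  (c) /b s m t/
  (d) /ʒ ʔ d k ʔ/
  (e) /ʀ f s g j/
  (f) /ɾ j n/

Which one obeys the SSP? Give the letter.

b

(a) sonority 3-4-5-1: ill-formed.
(b) sonority 4-3-1: well-formed.
(c) sonority 2-3-5-1: ill-formed.
(d) sonority 4-1-2-1-1: ill-formed.
(e) sonority 7-3-3-2-8: ill-formed.
(f) sonority 7-8-5: ill-formed.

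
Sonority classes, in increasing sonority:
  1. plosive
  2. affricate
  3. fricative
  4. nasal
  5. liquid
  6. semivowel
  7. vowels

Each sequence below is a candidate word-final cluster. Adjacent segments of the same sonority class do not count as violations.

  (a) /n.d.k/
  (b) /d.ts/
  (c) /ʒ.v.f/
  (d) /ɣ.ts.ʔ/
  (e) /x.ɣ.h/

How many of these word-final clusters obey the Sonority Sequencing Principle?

4

(a) /n.d.k/: profile 4-1-1 — obeys.
(b) /d.ts/: profile 1-2 — violates.
(c) /ʒ.v.f/: profile 3-3-3 — obeys.
(d) /ɣ.ts.ʔ/: profile 3-2-1 — obeys.
(e) /x.ɣ.h/: profile 3-3-3 — obeys.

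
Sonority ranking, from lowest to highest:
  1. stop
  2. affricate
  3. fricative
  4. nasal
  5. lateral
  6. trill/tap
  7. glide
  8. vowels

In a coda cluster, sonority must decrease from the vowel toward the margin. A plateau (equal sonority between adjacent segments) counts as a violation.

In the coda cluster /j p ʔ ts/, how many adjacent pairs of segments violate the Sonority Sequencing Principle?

/j/ is a glide (sonority 7).
/p/ is a stop (sonority 1).
/ʔ/ is a stop (sonority 1).
/ts/ is an affricate (sonority 2).
/j/→/p/: 7→1 (falls) — ok.
/p/→/ʔ/: 1→1 (plateau) — violation.
/ʔ/→/ts/: 1→2 (does not fall) — violation.

2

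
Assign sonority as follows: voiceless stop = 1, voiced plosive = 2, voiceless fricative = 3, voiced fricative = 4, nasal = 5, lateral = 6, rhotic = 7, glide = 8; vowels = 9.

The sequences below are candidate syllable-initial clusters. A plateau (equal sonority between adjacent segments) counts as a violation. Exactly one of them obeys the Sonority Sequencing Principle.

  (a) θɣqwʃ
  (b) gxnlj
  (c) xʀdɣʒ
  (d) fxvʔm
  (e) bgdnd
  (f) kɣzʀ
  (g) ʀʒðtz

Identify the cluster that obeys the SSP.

b

(a) 3-4-1-8-3 → violates
(b) 2-3-5-6-8 → obeys
(c) 3-7-2-4-4 → violates
(d) 3-3-4-1-5 → violates
(e) 2-2-2-5-2 → violates
(f) 1-4-4-7 → violates
(g) 7-4-4-1-4 → violates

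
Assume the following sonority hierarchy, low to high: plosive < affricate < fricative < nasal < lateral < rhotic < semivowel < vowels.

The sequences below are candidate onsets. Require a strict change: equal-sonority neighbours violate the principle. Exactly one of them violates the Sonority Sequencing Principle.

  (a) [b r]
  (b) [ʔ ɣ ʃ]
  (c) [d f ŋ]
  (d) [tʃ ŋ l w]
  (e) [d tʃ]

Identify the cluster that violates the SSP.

(a) sonority 1-6: well-formed.
(b) sonority 1-3-3: ill-formed.
(c) sonority 1-3-4: well-formed.
(d) sonority 2-4-5-7: well-formed.
(e) sonority 1-2: well-formed.

b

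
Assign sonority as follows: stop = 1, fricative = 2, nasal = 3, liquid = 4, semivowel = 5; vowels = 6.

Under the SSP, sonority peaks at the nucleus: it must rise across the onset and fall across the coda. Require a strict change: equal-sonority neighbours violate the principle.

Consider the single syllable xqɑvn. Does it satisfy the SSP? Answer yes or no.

no

Onset: /x/ is a fricative (sonority 2), /q/ is a stop (sonority 1); then the nucleus /ɑ/ (sonority 6).
Onset profile 2-1-6 — does not strictly rise throughout.
Coda: /v/ is a fricative (sonority 2), /n/ is a nasal (sonority 3).
Coda profile 6-2-3 — does not strictly fall throughout.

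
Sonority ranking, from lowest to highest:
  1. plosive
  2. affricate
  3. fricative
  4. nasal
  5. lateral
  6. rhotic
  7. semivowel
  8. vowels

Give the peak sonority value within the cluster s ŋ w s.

/s/: fricative = 3.
/ŋ/: nasal = 4.
/w/: semivowel = 7.
/s/: fricative = 3.
The maximum is 7.

7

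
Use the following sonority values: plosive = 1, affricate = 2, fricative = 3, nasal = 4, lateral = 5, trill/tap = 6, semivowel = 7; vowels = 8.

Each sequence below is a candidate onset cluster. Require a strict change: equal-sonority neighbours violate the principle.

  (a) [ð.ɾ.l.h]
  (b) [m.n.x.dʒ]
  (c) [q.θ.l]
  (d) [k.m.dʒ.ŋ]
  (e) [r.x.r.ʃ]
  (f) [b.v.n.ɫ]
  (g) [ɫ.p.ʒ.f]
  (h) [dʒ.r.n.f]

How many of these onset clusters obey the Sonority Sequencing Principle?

2

(a) [ð.ɾ.l.h]: profile 3-6-5-3 — violates.
(b) [m.n.x.dʒ]: profile 4-4-3-2 — violates.
(c) [q.θ.l]: profile 1-3-5 — obeys.
(d) [k.m.dʒ.ŋ]: profile 1-4-2-4 — violates.
(e) [r.x.r.ʃ]: profile 6-3-6-3 — violates.
(f) [b.v.n.ɫ]: profile 1-3-4-5 — obeys.
(g) [ɫ.p.ʒ.f]: profile 5-1-3-3 — violates.
(h) [dʒ.r.n.f]: profile 2-6-4-3 — violates.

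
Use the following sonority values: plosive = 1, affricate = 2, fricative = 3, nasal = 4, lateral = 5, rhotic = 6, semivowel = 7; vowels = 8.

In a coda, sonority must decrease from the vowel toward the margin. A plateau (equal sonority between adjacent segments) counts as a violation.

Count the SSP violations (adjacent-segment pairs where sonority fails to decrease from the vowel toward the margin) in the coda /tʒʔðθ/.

/t/ is a plosive (sonority 1).
/ʒ/ is a fricative (sonority 3).
/ʔ/ is a plosive (sonority 1).
/ð/ is a fricative (sonority 3).
/θ/ is a fricative (sonority 3).
/t/→/ʒ/: 1→3 (does not fall) — violation.
/ʒ/→/ʔ/: 3→1 (falls) — ok.
/ʔ/→/ð/: 1→3 (does not fall) — violation.
/ð/→/θ/: 3→3 (plateau) — violation.

3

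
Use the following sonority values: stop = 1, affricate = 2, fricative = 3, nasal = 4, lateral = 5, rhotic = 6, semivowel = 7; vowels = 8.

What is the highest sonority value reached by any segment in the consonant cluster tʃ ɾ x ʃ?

/tʃ/: affricate = 2.
/ɾ/: rhotic = 6.
/x/: fricative = 3.
/ʃ/: fricative = 3.
The maximum is 6.

6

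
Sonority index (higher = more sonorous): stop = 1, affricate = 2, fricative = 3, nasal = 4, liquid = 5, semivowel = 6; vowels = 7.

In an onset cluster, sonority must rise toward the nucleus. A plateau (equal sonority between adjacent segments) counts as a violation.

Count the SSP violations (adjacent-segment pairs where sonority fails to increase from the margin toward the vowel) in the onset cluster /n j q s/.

1

/n/ is a nasal (sonority 4).
/j/ is a semivowel (sonority 6).
/q/ is a stop (sonority 1).
/s/ is a fricative (sonority 3).
/n/→/j/: 4→6 (rises) — ok.
/j/→/q/: 6→1 (does not rise) — violation.
/q/→/s/: 1→3 (rises) — ok.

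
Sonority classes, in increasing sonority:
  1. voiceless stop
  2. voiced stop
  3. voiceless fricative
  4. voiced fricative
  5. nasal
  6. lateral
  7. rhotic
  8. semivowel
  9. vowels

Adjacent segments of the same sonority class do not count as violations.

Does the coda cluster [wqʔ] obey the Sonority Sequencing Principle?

yes

/w/ — semivowel, sonority 8.
/q/ — voiceless stop, sonority 1.
/ʔ/ — voiceless stop, sonority 1.
The profile 8-1-1 is non-increasing (plateaus allowed), so the coda cluster satisfies the SSP.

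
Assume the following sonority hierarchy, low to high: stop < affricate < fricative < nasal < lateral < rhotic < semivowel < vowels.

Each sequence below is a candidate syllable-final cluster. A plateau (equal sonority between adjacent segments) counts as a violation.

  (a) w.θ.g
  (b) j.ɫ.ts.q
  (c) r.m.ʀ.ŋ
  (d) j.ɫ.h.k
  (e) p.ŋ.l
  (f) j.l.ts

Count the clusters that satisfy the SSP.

4

(a) 7-3-1 → obeys
(b) 7-5-2-1 → obeys
(c) 6-4-6-4 → violates
(d) 7-5-3-1 → obeys
(e) 1-4-5 → violates
(f) 7-5-2 → obeys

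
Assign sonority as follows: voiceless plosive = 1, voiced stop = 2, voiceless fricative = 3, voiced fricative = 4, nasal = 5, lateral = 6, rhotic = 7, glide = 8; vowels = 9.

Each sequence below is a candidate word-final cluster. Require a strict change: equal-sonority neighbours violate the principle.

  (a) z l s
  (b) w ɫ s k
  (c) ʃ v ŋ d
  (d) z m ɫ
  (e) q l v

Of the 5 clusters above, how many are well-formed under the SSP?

(a) sonority 4-6-3: ill-formed.
(b) sonority 8-6-3-1: well-formed.
(c) sonority 3-4-5-2: ill-formed.
(d) sonority 4-5-6: ill-formed.
(e) sonority 1-6-4: ill-formed.

1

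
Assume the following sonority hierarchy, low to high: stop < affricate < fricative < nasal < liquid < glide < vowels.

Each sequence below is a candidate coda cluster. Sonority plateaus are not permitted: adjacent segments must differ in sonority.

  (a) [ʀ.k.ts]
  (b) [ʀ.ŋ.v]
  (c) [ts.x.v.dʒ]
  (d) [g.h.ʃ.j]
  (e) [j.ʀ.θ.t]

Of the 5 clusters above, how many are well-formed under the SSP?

2

(a) sonority 5-1-2: ill-formed.
(b) sonority 5-4-3: well-formed.
(c) sonority 2-3-3-2: ill-formed.
(d) sonority 1-3-3-6: ill-formed.
(e) sonority 6-5-3-1: well-formed.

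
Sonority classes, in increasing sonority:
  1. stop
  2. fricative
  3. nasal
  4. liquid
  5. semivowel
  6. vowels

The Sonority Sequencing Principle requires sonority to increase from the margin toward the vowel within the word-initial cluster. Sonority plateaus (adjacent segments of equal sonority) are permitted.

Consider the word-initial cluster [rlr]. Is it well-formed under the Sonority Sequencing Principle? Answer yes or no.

/r/ is a liquid (sonority 4).
/l/ is a liquid (sonority 4).
/r/ is a liquid (sonority 4).
The profile 4-4-4 is non-decreasing (plateaus allowed), so the word-initial cluster satisfies the SSP.

yes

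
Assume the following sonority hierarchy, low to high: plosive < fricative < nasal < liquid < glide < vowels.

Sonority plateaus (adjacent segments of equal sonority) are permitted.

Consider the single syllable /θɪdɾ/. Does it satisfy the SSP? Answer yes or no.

no

Onset: /θ/ is a fricative (sonority 2); then the nucleus /ɪ/ (sonority 6).
Onset profile 2-6 — rises to the nucleus.
Coda: /d/ is a plosive (sonority 1), /ɾ/ is a liquid (sonority 4).
Coda profile 6-1-4 — does not fall throughout.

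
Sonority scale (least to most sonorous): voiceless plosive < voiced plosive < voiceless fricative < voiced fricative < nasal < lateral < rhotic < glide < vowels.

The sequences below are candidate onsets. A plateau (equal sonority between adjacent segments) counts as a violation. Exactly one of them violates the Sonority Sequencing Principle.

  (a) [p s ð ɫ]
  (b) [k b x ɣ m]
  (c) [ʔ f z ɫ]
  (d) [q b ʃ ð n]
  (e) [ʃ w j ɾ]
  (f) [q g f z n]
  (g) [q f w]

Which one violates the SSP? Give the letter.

(a) [p s ð ɫ]: profile 1-3-4-6 — obeys.
(b) [k b x ɣ m]: profile 1-2-3-4-5 — obeys.
(c) [ʔ f z ɫ]: profile 1-3-4-6 — obeys.
(d) [q b ʃ ð n]: profile 1-2-3-4-5 — obeys.
(e) [ʃ w j ɾ]: profile 3-8-8-7 — violates.
(f) [q g f z n]: profile 1-2-3-4-5 — obeys.
(g) [q f w]: profile 1-3-8 — obeys.

e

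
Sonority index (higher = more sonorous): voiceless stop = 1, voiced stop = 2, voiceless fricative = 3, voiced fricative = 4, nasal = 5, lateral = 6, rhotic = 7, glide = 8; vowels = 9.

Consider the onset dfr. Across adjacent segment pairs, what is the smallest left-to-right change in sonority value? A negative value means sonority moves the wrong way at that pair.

1

/d/: voiced stop = 2.
/f/: voiceless fricative = 3.
/r/: rhotic = 7.
/d/→/f/: change +1.
/f/→/r/: change +4.
Minimum = 1.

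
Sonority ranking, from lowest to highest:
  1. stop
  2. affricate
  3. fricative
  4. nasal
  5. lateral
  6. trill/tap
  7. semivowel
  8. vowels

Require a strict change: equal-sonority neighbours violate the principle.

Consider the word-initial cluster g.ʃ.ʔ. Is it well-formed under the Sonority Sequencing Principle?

no

/g/ — stop, sonority 1.
/ʃ/ — fricative, sonority 3.
/ʔ/ — stop, sonority 1.
The profile is 1-3-1. Between /ʃ/ (3) and /ʔ/ (1) sonority does not rise, so the cluster violates the SSP.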